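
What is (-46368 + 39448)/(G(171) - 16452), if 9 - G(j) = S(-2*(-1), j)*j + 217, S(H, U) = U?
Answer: 6920/45901 ≈ 0.15076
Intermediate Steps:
G(j) = -208 - j**2 (G(j) = 9 - (j*j + 217) = 9 - (j**2 + 217) = 9 - (217 + j**2) = 9 + (-217 - j**2) = -208 - j**2)
(-46368 + 39448)/(G(171) - 16452) = (-46368 + 39448)/((-208 - 1*171**2) - 16452) = -6920/((-208 - 1*29241) - 16452) = -6920/((-208 - 29241) - 16452) = -6920/(-29449 - 16452) = -6920/(-45901) = -6920*(-1/45901) = 6920/45901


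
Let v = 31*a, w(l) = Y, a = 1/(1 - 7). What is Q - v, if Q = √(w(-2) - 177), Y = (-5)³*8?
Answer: 31/6 + I*√1177 ≈ 5.1667 + 34.307*I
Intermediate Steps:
Y = -1000 (Y = -125*8 = -1000)
a = -⅙ (a = 1/(-6) = -⅙ ≈ -0.16667)
w(l) = -1000
v = -31/6 (v = 31*(-⅙) = -31/6 ≈ -5.1667)
Q = I*√1177 (Q = √(-1000 - 177) = √(-1177) = I*√1177 ≈ 34.307*I)
Q - v = I*√1177 - 1*(-31/6) = I*√1177 + 31/6 = 31/6 + I*√1177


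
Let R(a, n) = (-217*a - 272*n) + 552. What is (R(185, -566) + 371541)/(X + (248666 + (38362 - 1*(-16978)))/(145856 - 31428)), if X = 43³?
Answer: 27800282600/4549065501 ≈ 6.1112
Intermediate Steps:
R(a, n) = 552 - 272*n - 217*a (R(a, n) = (-272*n - 217*a) + 552 = 552 - 272*n - 217*a)
X = 79507
(R(185, -566) + 371541)/(X + (248666 + (38362 - 1*(-16978)))/(145856 - 31428)) = ((552 - 272*(-566) - 217*185) + 371541)/(79507 + (248666 + (38362 - 1*(-16978)))/(145856 - 31428)) = ((552 + 153952 - 40145) + 371541)/(79507 + (248666 + (38362 + 16978))/114428) = (114359 + 371541)/(79507 + (248666 + 55340)*(1/114428)) = 485900/(79507 + 304006*(1/114428)) = 485900/(79507 + 152003/57214) = 485900/(4549065501/57214) = 485900*(57214/4549065501) = 27800282600/4549065501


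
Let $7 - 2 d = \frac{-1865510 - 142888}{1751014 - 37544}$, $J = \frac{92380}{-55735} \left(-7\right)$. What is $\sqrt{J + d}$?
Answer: $\frac{14 \sqrt{7300177610211127455}}{9550025045} \approx 3.9609$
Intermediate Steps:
$J = \frac{129332}{11147}$ ($J = 92380 \left(- \frac{1}{55735}\right) \left(-7\right) = \left(- \frac{18476}{11147}\right) \left(-7\right) = \frac{129332}{11147} \approx 11.602$)
$d = \frac{3500672}{856735}$ ($d = \frac{7}{2} - \frac{\left(-1865510 - 142888\right) \frac{1}{1751014 - 37544}}{2} = \frac{7}{2} - \frac{\left(-2008398\right) \frac{1}{1713470}}{2} = \frac{7}{2} - - \frac{1004199}{1713470} = \frac{7}{2} + \frac{1004199}{1713470} = \frac{3500672}{856735} \approx 4.0861$)
$\sqrt{J + d} = \sqrt{\frac{129332}{11147} + \frac{3500672}{856735}} = \sqrt{\frac{149825241804}{9550025045}} = \frac{14 \sqrt{7300177610211127455}}{9550025045}$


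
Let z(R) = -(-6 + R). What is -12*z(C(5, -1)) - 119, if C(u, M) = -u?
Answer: -251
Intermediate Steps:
z(R) = 6 - R
-12*z(C(5, -1)) - 119 = -12*(6 - (-1)*5) - 119 = -12*(6 - 1*(-5)) - 119 = -12*(6 + 5) - 119 = -12*11 - 119 = -132 - 119 = -251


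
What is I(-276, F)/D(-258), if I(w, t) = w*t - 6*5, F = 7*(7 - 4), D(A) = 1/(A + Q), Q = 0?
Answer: 1503108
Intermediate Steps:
D(A) = 1/A (D(A) = 1/(A + 0) = 1/A)
F = 21 (F = 7*3 = 21)
I(w, t) = -30 + t*w (I(w, t) = t*w - 30 = -30 + t*w)
I(-276, F)/D(-258) = (-30 + 21*(-276))/(1/(-258)) = (-30 - 5796)/(-1/258) = -5826*(-258) = 1503108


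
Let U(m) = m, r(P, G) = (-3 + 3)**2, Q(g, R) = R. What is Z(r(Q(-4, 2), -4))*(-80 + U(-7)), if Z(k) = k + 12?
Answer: -1044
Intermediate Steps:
r(P, G) = 0 (r(P, G) = 0**2 = 0)
Z(k) = 12 + k
Z(r(Q(-4, 2), -4))*(-80 + U(-7)) = (12 + 0)*(-80 - 7) = 12*(-87) = -1044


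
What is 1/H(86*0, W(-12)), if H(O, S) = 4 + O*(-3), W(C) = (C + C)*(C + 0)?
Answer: ¼ ≈ 0.25000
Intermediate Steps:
W(C) = 2*C² (W(C) = (2*C)*C = 2*C²)
H(O, S) = 4 - 3*O
1/H(86*0, W(-12)) = 1/(4 - 258*0) = 1/(4 - 3*0) = 1/(4 + 0) = 1/4 = ¼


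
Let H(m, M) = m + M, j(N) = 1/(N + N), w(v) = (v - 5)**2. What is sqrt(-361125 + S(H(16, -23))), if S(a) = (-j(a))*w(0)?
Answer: 5*I*sqrt(2831206)/14 ≈ 600.94*I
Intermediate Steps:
w(v) = (-5 + v)**2
j(N) = 1/(2*N)
H(m, M) = M + m
S(a) = -25/(2*a) (S(a) = (-1/(2*a))*(-5 + 0)**2 = -1/(2*a)*(-5)**2 = -1/(2*a)*25 = -25/(2*a))
sqrt(-361125 + S(H(16, -23))) = sqrt(-361125 - 25/(2*(-23 + 16))) = sqrt(-361125 - 25/2/(-7)) = sqrt(-361125 - 25/2*(-1/7)) = sqrt(-361125 + 25/14) = sqrt(-5055725/14) = 5*I*sqrt(2831206)/14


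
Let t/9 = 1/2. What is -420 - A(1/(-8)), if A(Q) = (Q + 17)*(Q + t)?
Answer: -31605/64 ≈ -493.83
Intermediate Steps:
t = 9/2 ≈ 4.5000
A(Q) = (17 + Q)*(9/2 + Q) (A(Q) = (Q + 17)*(Q + 9/2) = (17 + Q)*(9/2 + Q))
-420 - A(1/(-8)) = -420 - (153/2 + (1/(-8))² + (43/2)/(-8)) = -420 - (153/2 + (-⅛)² + (43/2)*(-⅛)) = -420 - (153/2 + 1/64 - 43/16) = -420 - 1*4725/64 = -420 - 4725/64 = -31605/64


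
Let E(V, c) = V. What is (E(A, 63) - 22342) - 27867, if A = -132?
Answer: -50341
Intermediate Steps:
(E(A, 63) - 22342) - 27867 = (-132 - 22342) - 27867 = -22474 - 27867 = -50341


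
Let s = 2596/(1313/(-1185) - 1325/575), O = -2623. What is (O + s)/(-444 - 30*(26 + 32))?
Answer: 19668967/12695046 ≈ 1.5493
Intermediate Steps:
s = -17688495/23251 (s = 2596/(1313*(-1/1185) - 1325*1/575) = 2596/(-1313/1185 - 53/23) = 2596/(-93004/27255) = 2596*(-27255/93004) = -17688495/23251 ≈ -760.76)
(O + s)/(-444 - 30*(26 + 32)) = (-2623 - 17688495/23251)/(-444 - 30*(26 + 32)) = -78675868/(23251*(-444 - 30*58)) = -78675868/(23251*(-444 - 1740)) = -78675868/23251/(-2184) = -78675868/23251*(-1/2184) = 19668967/12695046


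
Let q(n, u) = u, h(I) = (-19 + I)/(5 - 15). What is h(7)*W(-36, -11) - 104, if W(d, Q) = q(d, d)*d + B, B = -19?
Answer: 7142/5 ≈ 1428.4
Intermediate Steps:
h(I) = 19/10 - I/10 (h(I) = (-19 + I)/(-10) = (-19 + I)*(-1/10) = 19/10 - I/10)
W(d, Q) = -19 + d**2 (W(d, Q) = d*d - 19 = d**2 - 19 = -19 + d**2)
h(7)*W(-36, -11) - 104 = (19/10 - 1/10*7)*(-19 + (-36)**2) - 104 = (19/10 - 7/10)*(-19 + 1296) - 104 = (6/5)*1277 - 104 = 7662/5 - 104 = 7142/5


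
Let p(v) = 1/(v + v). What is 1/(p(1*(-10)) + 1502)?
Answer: 20/30039 ≈ 0.00066580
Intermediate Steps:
p(v) = 1/(2*v)
1/(p(1*(-10)) + 1502) = 1/(1/(2*((1*(-10)))) + 1502) = 1/((½)/(-10) + 1502) = 1/((½)*(-⅒) + 1502) = 1/(-1/20 + 1502) = 1/(30039/20) = 20/30039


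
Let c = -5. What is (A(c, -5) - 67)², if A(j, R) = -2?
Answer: 4761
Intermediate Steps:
(A(c, -5) - 67)² = (-2 - 67)² = (-69)² = 4761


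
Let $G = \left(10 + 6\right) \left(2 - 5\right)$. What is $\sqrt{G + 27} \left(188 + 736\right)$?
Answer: $924 i \sqrt{21} \approx 4234.3 i$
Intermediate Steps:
$G = -48$ ($G = 16 \left(-3\right) = -48$)
$\sqrt{G + 27} \left(188 + 736\right) = \sqrt{-48 + 27} \left(188 + 736\right) = \sqrt{-21} \cdot 924 = i \sqrt{21} \cdot 924 = 924 i \sqrt{21}$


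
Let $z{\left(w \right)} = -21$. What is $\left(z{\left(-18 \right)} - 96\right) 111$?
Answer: $-12987$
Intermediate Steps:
$\left(z{\left(-18 \right)} - 96\right) 111 = \left(-21 - 96\right) 111 = \left(-117\right) 111 = -12987$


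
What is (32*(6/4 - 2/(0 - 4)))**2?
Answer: 4096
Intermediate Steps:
(32*(6/4 - 2/(0 - 4)))**2 = (32*(6*(1/4) - 2/(-4)))**2 = (32*(3/2 - 2*(-1/4)))**2 = (32*(3/2 + 1/2))**2 = (32*2)**2 = 64**2 = 4096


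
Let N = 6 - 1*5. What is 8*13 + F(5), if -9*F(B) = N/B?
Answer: 4679/45 ≈ 103.98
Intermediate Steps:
N = 1 (N = 6 - 5 = 1)
F(B) = -1/(9*B)
8*13 + F(5) = 8*13 - ⅑/5 = 104 - ⅑*⅕ = 104 - 1/45 = 4679/45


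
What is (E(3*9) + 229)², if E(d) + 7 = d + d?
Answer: 76176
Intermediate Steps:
E(d) = -7 + 2*d (E(d) = -7 + (d + d) = -7 + 2*d)
(E(3*9) + 229)² = ((-7 + 2*(3*9)) + 229)² = ((-7 + 2*27) + 229)² = ((-7 + 54) + 229)² = (47 + 229)² = 276² = 76176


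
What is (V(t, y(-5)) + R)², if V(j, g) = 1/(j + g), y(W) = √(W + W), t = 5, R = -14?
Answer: (-2801*I + 1932*√10)/(5*(-3*I + 2*√10)) ≈ 192.01 + 2.504*I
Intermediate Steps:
y(W) = √2*√W (y(W) = √(2*W) = √2*√W)
V(j, g) = 1/(g + j)
(V(t, y(-5)) + R)² = (1/(√2*√(-5) + 5) - 14)² = (1/(√2*(I*√5) + 5) - 14)² = (1/(I*√10 + 5) - 14)² = (1/(5 + I*√10) - 14)² = (-14 + 1/(5 + I*√10))²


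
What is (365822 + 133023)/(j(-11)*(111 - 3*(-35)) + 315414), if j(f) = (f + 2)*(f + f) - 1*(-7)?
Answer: 498845/359694 ≈ 1.3869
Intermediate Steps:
j(f) = 7 + 2*f*(2 + f) (j(f) = (2 + f)*(2*f) + 7 = 2*f*(2 + f) + 7 = 7 + 2*f*(2 + f))
(365822 + 133023)/(j(-11)*(111 - 3*(-35)) + 315414) = (365822 + 133023)/((7 + 2*(-11)**2 + 4*(-11))*(111 - 3*(-35)) + 315414) = 498845/((7 + 2*121 - 44)*(111 + 105) + 315414) = 498845/((7 + 242 - 44)*216 + 315414) = 498845/(205*216 + 315414) = 498845/(44280 + 315414) = 498845/359694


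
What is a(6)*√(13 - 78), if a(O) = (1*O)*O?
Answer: 36*I*√65 ≈ 290.24*I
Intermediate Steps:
a(O) = O² (a(O) = O*O = O²)
a(6)*√(13 - 78) = 6²*√(13 - 78) = 36*√(-65) = 36*(I*√65) = 36*I*√65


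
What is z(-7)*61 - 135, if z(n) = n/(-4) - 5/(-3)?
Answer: 881/12 ≈ 73.417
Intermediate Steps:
z(n) = 5/3 - n/4 (z(n) = n*(-¼) - 5*(-⅓) = -n/4 + 5/3 = 5/3 - n/4)
z(-7)*61 - 135 = (5/3 - ¼*(-7))*61 - 135 = (5/3 + 7/4)*61 - 135 = (41/12)*61 - 135 = 2501/12 - 135 = 881/12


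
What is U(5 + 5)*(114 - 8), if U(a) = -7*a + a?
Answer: -6360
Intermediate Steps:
U(a) = -6*a
U(5 + 5)*(114 - 8) = (-6*(5 + 5))*(114 - 8) = -6*10*106 = -60*106 = -6360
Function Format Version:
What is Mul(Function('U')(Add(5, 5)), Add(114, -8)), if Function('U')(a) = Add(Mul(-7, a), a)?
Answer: -6360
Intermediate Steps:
Function('U')(a) = Mul(-6, a)
Mul(Function('U')(Add(5, 5)), Add(114, -8)) = Mul(Mul(-6, Add(5, 5)), Add(114, -8)) = Mul(Mul(-6, 10), 106) = Mul(-60, 106) = -6360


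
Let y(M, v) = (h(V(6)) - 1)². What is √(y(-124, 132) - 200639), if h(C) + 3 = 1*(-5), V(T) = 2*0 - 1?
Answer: I*√200558 ≈ 447.84*I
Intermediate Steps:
V(T) = -1 (V(T) = 0 - 1 = -1)
h(C) = -8 (h(C) = -3 + 1*(-5) = -3 - 5 = -8)
y(M, v) = 81 (y(M, v) = (-8 - 1)² = (-9)² = 81)
√(y(-124, 132) - 200639) = √(81 - 200639) = √(-200558) = I*√200558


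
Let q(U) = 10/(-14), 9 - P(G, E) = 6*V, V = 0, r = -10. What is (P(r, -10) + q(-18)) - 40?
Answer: -222/7 ≈ -31.714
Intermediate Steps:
P(G, E) = 9 (P(G, E) = 9 - 6*0 = 9 - 1*0 = 9 + 0 = 9)
q(U) = -5/7 (q(U) = 10*(-1/14) = -5/7)
(P(r, -10) + q(-18)) - 40 = (9 - 5/7) - 40 = 58/7 - 40 = -222/7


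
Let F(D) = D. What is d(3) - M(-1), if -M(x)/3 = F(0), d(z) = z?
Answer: 3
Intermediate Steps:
M(x) = 0 (M(x) = -3*0 = 0)
d(3) - M(-1) = 3 - 1*0 = 3 + 0 = 3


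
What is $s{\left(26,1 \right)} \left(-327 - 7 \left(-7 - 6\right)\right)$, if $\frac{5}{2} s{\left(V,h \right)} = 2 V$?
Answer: $- \frac{24544}{5} \approx -4908.8$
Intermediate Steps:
$s{\left(V,h \right)} = \frac{4 V}{5}$ ($s{\left(V,h \right)} = \frac{2 \cdot 2 V}{5} = \frac{4 V}{5}$)
$s{\left(26,1 \right)} \left(-327 - 7 \left(-7 - 6\right)\right) = \frac{4}{5} \cdot 26 \left(-327 - 7 \left(-7 - 6\right)\right) = \frac{104 \left(-327 - -91\right)}{5} = \frac{104 \left(-327 + 91\right)}{5} = \frac{104}{5} \left(-236\right) = - \frac{24544}{5}$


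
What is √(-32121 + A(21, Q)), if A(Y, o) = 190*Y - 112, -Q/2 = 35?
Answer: I*√28243 ≈ 168.06*I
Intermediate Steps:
Q = -70 (Q = -2*35 = -70)
A(Y, o) = -112 + 190*Y
√(-32121 + A(21, Q)) = √(-32121 + (-112 + 190*21)) = √(-32121 + (-112 + 3990)) = √(-32121 + 3878) = √(-28243) = I*√28243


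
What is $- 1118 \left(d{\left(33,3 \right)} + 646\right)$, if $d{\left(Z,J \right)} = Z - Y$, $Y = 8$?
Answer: $-750178$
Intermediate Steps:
$d{\left(Z,J \right)} = -8 + Z$ ($d{\left(Z,J \right)} = Z - 8 = -8 + Z$)
$- 1118 \left(d{\left(33,3 \right)} + 646\right) = - 1118 \left(\left(-8 + 33\right) + 646\right) = - 1118 \left(25 + 646\right) = \left(-1118\right) 671 = -750178$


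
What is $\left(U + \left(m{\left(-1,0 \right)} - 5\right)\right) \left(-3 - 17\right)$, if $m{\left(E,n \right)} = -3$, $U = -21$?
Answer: $580$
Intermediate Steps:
$\left(U + \left(m{\left(-1,0 \right)} - 5\right)\right) \left(-3 - 17\right) = \left(-21 - 8\right) \left(-3 - 17\right) = \left(-21 - 8\right) \left(-20\right) = \left(-29\right) \left(-20\right) = 580$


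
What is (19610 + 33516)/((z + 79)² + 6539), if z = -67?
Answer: 53126/6683 ≈ 7.9494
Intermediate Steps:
(19610 + 33516)/((z + 79)² + 6539) = (19610 + 33516)/((-67 + 79)² + 6539) = 53126/(12² + 6539) = 53126/(144 + 6539) = 53126/6683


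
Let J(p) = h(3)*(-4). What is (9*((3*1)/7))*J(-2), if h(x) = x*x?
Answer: -972/7 ≈ -138.86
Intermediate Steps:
h(x) = x**2
J(p) = -36 (J(p) = 3**2*(-4) = 9*(-4) = -36)
(9*((3*1)/7))*J(-2) = (9*((3*1)/7))*(-36) = (9*(3*(1/7)))*(-36) = (9*(3/7))*(-36) = (27/7)*(-36) = -972/7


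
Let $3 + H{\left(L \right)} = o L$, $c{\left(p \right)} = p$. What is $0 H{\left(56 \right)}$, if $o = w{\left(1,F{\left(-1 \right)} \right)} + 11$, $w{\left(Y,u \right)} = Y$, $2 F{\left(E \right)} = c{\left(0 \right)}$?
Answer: $0$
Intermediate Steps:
$F{\left(E \right)} = 0$ ($F{\left(E \right)} = \frac{1}{2} \cdot 0 = 0$)
$o = 12$ ($o = 1 + 11 = 12$)
$H{\left(L \right)} = -3 + 12 L$
$0 H{\left(56 \right)} = 0 \left(-3 + 12 \cdot 56\right) = 0 \left(-3 + 672\right) = 0 \cdot 669 = 0$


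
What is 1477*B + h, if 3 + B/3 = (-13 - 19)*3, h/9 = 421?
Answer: -434880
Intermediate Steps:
h = 3789 (h = 9*421 = 3789)
B = -297 (B = -9 + 3*((-13 - 19)*3) = -9 + 3*(-32*3) = -9 + 3*(-96) = -9 - 288 = -297)
1477*B + h = 1477*(-297) + 3789 = -438669 + 3789 = -434880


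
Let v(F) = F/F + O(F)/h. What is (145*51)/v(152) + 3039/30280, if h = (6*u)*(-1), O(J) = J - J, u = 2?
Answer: 223923639/30280 ≈ 7395.1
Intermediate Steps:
O(J) = 0
h = -12 (h = (6*2)*(-1) = 12*(-1) = -12)
v(F) = 1 (v(F) = F/F + 0/(-12) = 1 + 0*(-1/12) = 1 + 0 = 1)
(145*51)/v(152) + 3039/30280 = (145*51)/1 + 3039/30280 = 7395*1 + 3039*(1/30280) = 7395 + 3039/30280 = 223923639/30280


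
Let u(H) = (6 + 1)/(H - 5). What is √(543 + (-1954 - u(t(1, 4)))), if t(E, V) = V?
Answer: 6*I*√39 ≈ 37.47*I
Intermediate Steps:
u(H) = 7/(-5 + H)
√(543 + (-1954 - u(t(1, 4)))) = √(543 + (-1954 - 7/(-5 + 4))) = √(543 + (-1954 - 7/(-1))) = √(543 + (-1954 - 7*(-1))) = √(543 + (-1954 - 1*(-7))) = √(543 + (-1954 + 7)) = √(543 - 1947) = √(-1404) = 6*I*√39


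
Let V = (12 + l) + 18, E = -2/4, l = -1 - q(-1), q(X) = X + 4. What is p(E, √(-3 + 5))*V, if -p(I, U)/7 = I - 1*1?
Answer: 273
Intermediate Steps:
q(X) = 4 + X
l = -4 (l = -1 - (4 - 1) = -1 - 1*3 = -1 - 3 = -4)
E = -½ (E = -2*¼ = -½ ≈ -0.50000)
p(I, U) = 7 - 7*I (p(I, U) = -7*(I - 1*1) = -7*(I - 1) = -7*(-1 + I) = 7 - 7*I)
V = 26 (V = (12 - 4) + 18 = 8 + 18 = 26)
p(E, √(-3 + 5))*V = (7 - 7*(-½))*26 = (7 + 7/2)*26 = (21/2)*26 = 273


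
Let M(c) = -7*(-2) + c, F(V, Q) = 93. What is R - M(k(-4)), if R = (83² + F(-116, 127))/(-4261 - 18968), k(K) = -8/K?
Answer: -378646/23229 ≈ -16.301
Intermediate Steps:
R = -6982/23229 (R = (83² + 93)/(-4261 - 18968) = (6889 + 93)/(-23229) = 6982*(-1/23229) = -6982/23229 ≈ -0.30057)
M(c) = 14 + c
R - M(k(-4)) = -6982/23229 - (14 - 8/(-4)) = -6982/23229 - (14 - 8*(-¼)) = -6982/23229 - (14 + 2) = -6982/23229 - 1*16 = -6982/23229 - 16 = -378646/23229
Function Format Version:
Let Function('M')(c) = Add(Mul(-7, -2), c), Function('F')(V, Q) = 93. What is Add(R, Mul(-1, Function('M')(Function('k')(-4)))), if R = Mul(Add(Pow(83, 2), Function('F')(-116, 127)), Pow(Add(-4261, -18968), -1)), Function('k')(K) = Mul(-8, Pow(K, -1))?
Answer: Rational(-378646, 23229) ≈ -16.301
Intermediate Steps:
R = Rational(-6982, 23229) (R = Mul(Add(Pow(83, 2), 93), Pow(Add(-4261, -18968), -1)) = Mul(Add(6889, 93), Pow(-23229, -1)) = Mul(6982, Rational(-1, 23229)) = Rational(-6982, 23229) ≈ -0.30057)
Function('M')(c) = Add(14, c)
Add(R, Mul(-1, Function('M')(Function('k')(-4)))) = Add(Rational(-6982, 23229), Mul(-1, Add(14, Mul(-8, Pow(-4, -1))))) = Add(Rational(-6982, 23229), Mul(-1, Add(14, Mul(-8, Rational(-1, 4))))) = Add(Rational(-6982, 23229), Mul(-1, Add(14, 2))) = Add(Rational(-6982, 23229), Mul(-1, 16)) = Add(Rational(-6982, 23229), -16) = Rational(-378646, 23229)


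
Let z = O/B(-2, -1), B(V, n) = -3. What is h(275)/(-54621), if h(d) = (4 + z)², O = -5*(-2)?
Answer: -4/491589 ≈ -8.1369e-6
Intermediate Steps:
O = 10
z = -10/3 (z = 10/(-3) = 10*(-⅓) = -10/3 ≈ -3.3333)
h(d) = 4/9 (h(d) = (4 - 10/3)² = (⅔)² = 4/9)
h(275)/(-54621) = (4/9)/(-54621) = (4/9)*(-1/54621) = -4/491589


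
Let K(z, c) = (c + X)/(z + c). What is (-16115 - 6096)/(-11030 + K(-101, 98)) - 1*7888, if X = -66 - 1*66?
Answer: -260679095/33056 ≈ -7886.0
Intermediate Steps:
X = -132 (X = -66 - 66 = -132)
K(z, c) = (-132 + c)/(c + z) (K(z, c) = (c - 132)/(z + c) = (-132 + c)/(c + z))
(-16115 - 6096)/(-11030 + K(-101, 98)) - 1*7888 = (-16115 - 6096)/(-11030 + (-132 + 98)/(98 - 101)) - 1*7888 = -22211/(-11030 - 34/(-3)) - 7888 = -22211/(-11030 - ⅓*(-34)) - 7888 = -22211/(-11030 + 34/3) - 7888 = -22211/(-33056/3) - 7888 = -22211*(-3/33056) - 7888 = 66633/33056 - 7888 = -260679095/33056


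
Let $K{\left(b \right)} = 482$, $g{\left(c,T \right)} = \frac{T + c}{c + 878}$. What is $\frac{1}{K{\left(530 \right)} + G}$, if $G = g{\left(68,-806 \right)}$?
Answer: $\frac{473}{227617} \approx 0.0020781$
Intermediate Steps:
$g{\left(c,T \right)} = \frac{T + c}{878 + c}$
$G = - \frac{369}{473}$ ($G = \frac{-806 + 68}{878 + 68} = \frac{1}{946} \left(-738\right) = - \frac{369}{473} \approx -0.78013$)
$\frac{1}{K{\left(530 \right)} + G} = \frac{1}{482 - \frac{369}{473}} = \frac{1}{\frac{227617}{473}} = \frac{473}{227617}$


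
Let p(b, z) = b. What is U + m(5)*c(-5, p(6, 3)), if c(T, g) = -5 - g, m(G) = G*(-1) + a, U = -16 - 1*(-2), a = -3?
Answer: 74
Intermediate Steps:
U = -14 (U = -16 + 2 = -14)
m(G) = -3 - G (m(G) = G*(-1) - 3 = -G - 3 = -3 - G)
U + m(5)*c(-5, p(6, 3)) = -14 + (-3 - 1*5)*(-5 - 1*6) = -14 + (-3 - 5)*(-5 - 6) = -14 - 8*(-11) = -14 + 88 = 74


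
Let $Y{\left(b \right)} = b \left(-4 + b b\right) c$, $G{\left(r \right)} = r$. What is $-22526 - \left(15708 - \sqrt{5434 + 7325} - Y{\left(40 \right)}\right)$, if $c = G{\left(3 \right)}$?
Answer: $153286 + \sqrt{12759} \approx 1.534 \cdot 10^{5}$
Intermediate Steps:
$c = 3$
$Y{\left(b \right)} = 3 b \left(-4 + b^{2}\right)$ ($Y{\left(b \right)} = b \left(-4 + b b\right) 3 = b \left(-4 + b^{2}\right) 3 = 3 b \left(-4 + b^{2}\right)$)
$-22526 - \left(15708 - \sqrt{5434 + 7325} - Y{\left(40 \right)}\right) = -22526 - \left(15708 - \sqrt{5434 + 7325} - 120 \left(-4 + 40^{2}\right)\right) = -22526 - \left(15708 - \sqrt{12759} - 120 \left(-4 + 1600\right)\right) = -22526 + \left(\left(3 \cdot 40 \cdot 1596 + \sqrt{12759}\right) - 15708\right) = -22526 + \left(\left(191520 + \sqrt{12759}\right) - 15708\right) = -22526 + \left(175812 + \sqrt{12759}\right) = 153286 + \sqrt{12759}$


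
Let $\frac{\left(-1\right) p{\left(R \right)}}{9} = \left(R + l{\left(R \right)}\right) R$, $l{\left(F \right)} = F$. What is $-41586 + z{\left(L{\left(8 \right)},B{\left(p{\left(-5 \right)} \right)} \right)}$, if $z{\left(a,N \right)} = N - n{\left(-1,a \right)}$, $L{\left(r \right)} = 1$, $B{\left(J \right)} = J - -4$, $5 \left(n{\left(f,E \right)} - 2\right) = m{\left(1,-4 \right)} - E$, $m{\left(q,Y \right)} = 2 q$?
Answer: $- \frac{210171}{5} \approx -42034.0$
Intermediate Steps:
$n{\left(f,E \right)} = \frac{12}{5} - \frac{E}{5}$ ($n{\left(f,E \right)} = 2 + \frac{2 \cdot 1 - E}{5} = 2 + \frac{2 - E}{5} = 2 - \left(- \frac{2}{5} + \frac{E}{5}\right) = \frac{12}{5} - \frac{E}{5}$)
$p{\left(R \right)} = - 18 R^{2}$ ($p{\left(R \right)} = - 9 \left(R + R\right) R = - 9 \cdot 2 R R = - 9 \cdot 2 R^{2} = - 18 R^{2}$)
$B{\left(J \right)} = 4 + J$ ($B{\left(J \right)} = J + 4 = 4 + J$)
$z{\left(a,N \right)} = - \frac{12}{5} + N + \frac{a}{5}$ ($z{\left(a,N \right)} = N - \left(\frac{12}{5} - \frac{a}{5}\right) = N + \left(- \frac{12}{5} + \frac{a}{5}\right) = - \frac{12}{5} + N + \frac{a}{5}$)
$-41586 + z{\left(L{\left(8 \right)},B{\left(p{\left(-5 \right)} \right)} \right)} = -41586 + \left(- \frac{12}{5} + \left(4 - 18 \left(-5\right)^{2}\right) + \frac{1}{5} \cdot 1\right) = -41586 + \left(- \frac{12}{5} + \left(4 - 450\right) + \frac{1}{5}\right) = -41586 - \frac{2241}{5} = - \frac{210171}{5}$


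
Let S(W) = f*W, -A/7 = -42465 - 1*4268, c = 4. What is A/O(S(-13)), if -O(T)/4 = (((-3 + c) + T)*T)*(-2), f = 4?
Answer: 19243/1248 ≈ 15.419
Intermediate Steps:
A = 327131 (A = -7*(-42465 - 1*4268) = -7*(-42465 - 4268) = -7*(-46733) = 327131)
S(W) = 4*W
O(T) = 8*T*(1 + T) (O(T) = -4*((-3 + 4) + T)*T*(-2) = -4*(1 + T)*T*(-2) = -4*T*(1 + T)*(-2) = -(-8)*T*(1 + T) = 8*T*(1 + T))
A/O(S(-13)) = 327131/((8*(4*(-13))*(1 + 4*(-13)))) = 327131/((8*(-52)*(1 - 52))) = 327131/((8*(-52)*(-51))) = 327131/21216 = 327131*(1/21216) = 19243/1248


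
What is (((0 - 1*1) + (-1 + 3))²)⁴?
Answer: 1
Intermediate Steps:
(((0 - 1*1) + (-1 + 3))²)⁴ = (((0 - 1) + 2)²)⁴ = ((-1 + 2)²)⁴ = (1²)⁴ = 1⁴ = 1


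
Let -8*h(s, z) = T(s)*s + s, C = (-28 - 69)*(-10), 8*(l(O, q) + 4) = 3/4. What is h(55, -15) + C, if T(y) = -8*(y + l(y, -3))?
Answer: 120745/32 ≈ 3773.3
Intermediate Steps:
l(O, q) = -125/32 (l(O, q) = -4 + (3/4)/8 = -4 + (3*(¼))/8 = -4 + (⅛)*(¾) = -4 + 3/32 = -125/32)
T(y) = 125/4 - 8*y (T(y) = -8*(y - 125/32) = -8*(-125/32 + y) = 125/4 - 8*y)
C = 970 (C = -97*(-10) = 970)
h(s, z) = -s/8 - s*(125/4 - 8*s)/8 (h(s, z) = -((125/4 - 8*s)*s + s)/8 = -(s*(125/4 - 8*s) + s)/8 = -(s + s*(125/4 - 8*s))/8 = -s/8 - s*(125/4 - 8*s)/8)
h(55, -15) + C = (1/32)*55*(-129 + 32*55) + 970 = (1/32)*55*(-129 + 1760) + 970 = (1/32)*55*1631 + 970 = 89705/32 + 970 = 120745/32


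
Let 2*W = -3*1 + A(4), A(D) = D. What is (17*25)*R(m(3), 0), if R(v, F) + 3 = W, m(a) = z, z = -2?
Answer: -2125/2 ≈ -1062.5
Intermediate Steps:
W = ½ (W = (-3*1 + 4)/2 = (-3 + 4)/2 = (½)*1 = ½ ≈ 0.50000)
m(a) = -2
R(v, F) = -5/2 (R(v, F) = -3 + ½ = -5/2)
(17*25)*R(m(3), 0) = (17*25)*(-5/2) = 425*(-5/2) = -2125/2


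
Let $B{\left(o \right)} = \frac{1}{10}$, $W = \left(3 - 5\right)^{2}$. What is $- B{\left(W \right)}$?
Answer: $- \frac{1}{10} \approx -0.1$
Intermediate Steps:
$W = 4$ ($W = \left(-2\right)^{2} = 4$)
$B{\left(o \right)} = \frac{1}{10}$
$- B{\left(W \right)} = \left(-1\right) \frac{1}{10} = - \frac{1}{10}$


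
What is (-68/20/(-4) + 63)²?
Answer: 1630729/400 ≈ 4076.8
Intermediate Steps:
(-68/20/(-4) + 63)² = (-68*1/20*(-¼) + 63)² = (-17/5*(-¼) + 63)² = (17/20 + 63)² = (1277/20)² = 1630729/400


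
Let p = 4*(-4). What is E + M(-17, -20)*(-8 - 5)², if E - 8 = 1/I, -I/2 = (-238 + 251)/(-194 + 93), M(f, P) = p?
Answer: -69995/26 ≈ -2692.1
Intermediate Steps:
p = -16
M(f, P) = -16
I = 26/101 (I = -2*(-238 + 251)/(-194 + 93) = -26/(-101) = -26*(-1)/101 = -2*(-13/101) = 26/101 ≈ 0.25743)
E = 309/26 (E = 8 + 1/(26/101) = 8 + 101/26 = 309/26 ≈ 11.885)
E + M(-17, -20)*(-8 - 5)² = 309/26 - 16*(-8 - 5)² = 309/26 - 16*(-13)² = 309/26 - 16*169 = 309/26 - 2704 = -69995/26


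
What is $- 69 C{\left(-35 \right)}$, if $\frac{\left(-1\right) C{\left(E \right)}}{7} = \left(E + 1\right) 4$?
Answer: $-65688$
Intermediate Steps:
$C{\left(E \right)} = -28 - 28 E$ ($C{\left(E \right)} = - 7 \left(E + 1\right) 4 = - 7 \left(1 + E\right) 4 = - 7 \left(4 + 4 E\right) = -28 - 28 E$)
$- 69 C{\left(-35 \right)} = - 69 \left(-28 - -980\right) = - 69 \left(-28 + 980\right) = \left(-69\right) 952 = -65688$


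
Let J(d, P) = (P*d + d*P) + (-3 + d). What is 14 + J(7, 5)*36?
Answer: 2678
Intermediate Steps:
J(d, P) = -3 + d + 2*P*d (J(d, P) = (P*d + P*d) + (-3 + d) = 2*P*d + (-3 + d) = -3 + d + 2*P*d)
14 + J(7, 5)*36 = 14 + (-3 + 7 + 2*5*7)*36 = 14 + (-3 + 7 + 70)*36 = 14 + 74*36 = 14 + 2664 = 2678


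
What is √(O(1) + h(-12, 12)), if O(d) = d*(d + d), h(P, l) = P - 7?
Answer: I*√17 ≈ 4.1231*I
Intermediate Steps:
h(P, l) = -7 + P
O(d) = 2*d² (O(d) = d*(2*d) = 2*d²)
√(O(1) + h(-12, 12)) = √(2*1² + (-7 - 12)) = √(2*1 - 19) = √(2 - 19) = √(-17) = I*√17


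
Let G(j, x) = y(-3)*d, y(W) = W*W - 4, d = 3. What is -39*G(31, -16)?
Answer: -585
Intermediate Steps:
y(W) = -4 + W² (y(W) = W² - 4 = -4 + W²)
G(j, x) = 15 (G(j, x) = (-4 + (-3)²)*3 = (-4 + 9)*3 = 5*3 = 15)
-39*G(31, -16) = -39*15 = -585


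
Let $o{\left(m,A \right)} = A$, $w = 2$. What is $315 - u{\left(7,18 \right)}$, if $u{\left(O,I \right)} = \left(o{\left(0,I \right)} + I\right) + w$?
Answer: $277$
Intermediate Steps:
$u{\left(O,I \right)} = 2 + 2 I$ ($u{\left(O,I \right)} = \left(I + I\right) + 2 = 2 I + 2 = 2 + 2 I$)
$315 - u{\left(7,18 \right)} = 315 - \left(2 + 2 \cdot 18\right) = 315 - \left(2 + 36\right) = 315 - 38 = 277$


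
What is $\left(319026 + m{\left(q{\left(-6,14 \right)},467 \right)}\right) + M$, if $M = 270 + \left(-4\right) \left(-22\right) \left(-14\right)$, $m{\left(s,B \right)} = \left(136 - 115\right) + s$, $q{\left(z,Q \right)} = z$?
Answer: $318079$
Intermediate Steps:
$m{\left(s,B \right)} = 21 + s$
$M = -962$ ($M = 270 + 88 \left(-14\right) = 270 - 1232 = -962$)
$\left(319026 + m{\left(q{\left(-6,14 \right)},467 \right)}\right) + M = \left(319026 + \left(21 - 6\right)\right) - 962 = \left(319026 + 15\right) - 962 = 319041 - 962 = 318079$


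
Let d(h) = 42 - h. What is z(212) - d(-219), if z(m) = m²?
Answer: 44683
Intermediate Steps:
z(212) - d(-219) = 212² - (42 - 1*(-219)) = 44944 - (42 + 219) = 44944 - 1*261 = 44944 - 261 = 44683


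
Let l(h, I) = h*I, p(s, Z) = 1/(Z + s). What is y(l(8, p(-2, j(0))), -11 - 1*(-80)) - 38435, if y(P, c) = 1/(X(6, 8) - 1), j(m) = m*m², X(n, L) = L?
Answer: -269044/7 ≈ -38435.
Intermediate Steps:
j(m) = m³
l(h, I) = I*h
y(P, c) = ⅐ (y(P, c) = 1/(8 - 1) = 1/7 = ⅐)
y(l(8, p(-2, j(0))), -11 - 1*(-80)) - 38435 = ⅐ - 38435 = -269044/7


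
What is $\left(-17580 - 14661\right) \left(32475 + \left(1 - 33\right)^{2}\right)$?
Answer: $-1080041259$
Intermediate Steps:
$\left(-17580 - 14661\right) \left(32475 + \left(1 - 33\right)^{2}\right) = - 32241 \left(32475 + \left(-32\right)^{2}\right) = - 32241 \left(32475 + 1024\right) = \left(-32241\right) 33499 = -1080041259$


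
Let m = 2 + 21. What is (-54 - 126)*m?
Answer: -4140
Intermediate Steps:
m = 23
(-54 - 126)*m = (-54 - 126)*23 = -180*23 = -4140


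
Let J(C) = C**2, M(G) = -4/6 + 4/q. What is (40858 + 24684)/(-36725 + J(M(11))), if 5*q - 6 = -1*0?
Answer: -589878/330461 ≈ -1.7850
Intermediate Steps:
q = 6/5 (q = 6/5 + (-1*0)/5 = 6/5 + (1/5)*0 = 6/5 + 0 = 6/5 ≈ 1.2000)
M(G) = 8/3 (M(G) = -4/6 + 4/(6/5) = -4*1/6 + 4*(5/6) = -2/3 + 10/3 = 8/3)
(40858 + 24684)/(-36725 + J(M(11))) = (40858 + 24684)/(-36725 + (8/3)**2) = 65542/(-36725 + 64/9) = 65542/(-330461/9) = 65542*(-9/330461) = -589878/330461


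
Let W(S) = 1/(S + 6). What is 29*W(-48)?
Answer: -29/42 ≈ -0.69048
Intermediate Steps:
W(S) = 1/(6 + S)
29*W(-48) = 29/(6 - 48) = 29/(-42) = 29*(-1/42) = -29/42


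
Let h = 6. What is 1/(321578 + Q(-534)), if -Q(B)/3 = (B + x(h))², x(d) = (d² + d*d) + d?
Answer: -1/302230 ≈ -3.3087e-6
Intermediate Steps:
x(d) = d + 2*d² (x(d) = (d² + d²) + d = 2*d² + d = d + 2*d²)
Q(B) = -3*(78 + B)² (Q(B) = -3*(B + 6*(1 + 2*6))² = -3*(B + 6*(1 + 12))² = -3*(B + 6*13)² = -3*(B + 78)² = -3*(78 + B)²)
1/(321578 + Q(-534)) = 1/(321578 - 3*(78 - 534)²) = 1/(321578 - 3*(-456)²) = 1/(321578 - 3*207936) = 1/(321578 - 623808) = 1/(-302230) = -1/302230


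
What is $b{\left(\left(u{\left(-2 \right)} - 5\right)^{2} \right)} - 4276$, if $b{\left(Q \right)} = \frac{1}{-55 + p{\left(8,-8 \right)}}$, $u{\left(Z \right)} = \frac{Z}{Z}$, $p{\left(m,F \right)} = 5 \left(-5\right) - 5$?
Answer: $- \frac{363461}{85} \approx -4276.0$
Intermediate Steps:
$p{\left(m,F \right)} = -30$ ($p{\left(m,F \right)} = -25 - 5 = -30$)
$u{\left(Z \right)} = 1$
$b{\left(Q \right)} = - \frac{1}{85}$ ($b{\left(Q \right)} = \frac{1}{-55 - 30} = \frac{1}{-85} = - \frac{1}{85}$)
$b{\left(\left(u{\left(-2 \right)} - 5\right)^{2} \right)} - 4276 = - \frac{1}{85} - 4276 = - \frac{363461}{85}$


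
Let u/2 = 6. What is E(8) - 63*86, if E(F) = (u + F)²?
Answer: -5018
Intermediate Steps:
u = 12 (u = 2*6 = 12)
E(F) = (12 + F)²
E(8) - 63*86 = (12 + 8)² - 63*86 = 20² - 5418 = 400 - 5418 = -5018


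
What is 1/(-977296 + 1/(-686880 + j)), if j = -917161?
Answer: -1604041/1567622853137 ≈ -1.0232e-6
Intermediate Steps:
1/(-977296 + 1/(-686880 + j)) = 1/(-977296 + 1/(-686880 - 917161)) = 1/(-977296 + 1/(-1604041)) = 1/(-977296 - 1/1604041) = 1/(-1567622853137/1604041) = -1604041/1567622853137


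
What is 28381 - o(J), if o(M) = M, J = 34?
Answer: 28347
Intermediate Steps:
28381 - o(J) = 28381 - 1*34 = 28381 - 34 = 28347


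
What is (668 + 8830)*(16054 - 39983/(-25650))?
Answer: 651919106389/4275 ≈ 1.5250e+8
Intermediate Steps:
(668 + 8830)*(16054 - 39983/(-25650)) = 9498*(16054 - 39983*(-1/25650)) = 9498*(16054 + 39983/25650) = 9498*(411825083/25650) = 651919106389/4275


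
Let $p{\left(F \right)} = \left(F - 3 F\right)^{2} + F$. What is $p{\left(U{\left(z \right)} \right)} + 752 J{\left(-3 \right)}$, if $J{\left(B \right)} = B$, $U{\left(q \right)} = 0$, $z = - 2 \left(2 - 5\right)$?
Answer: $-2256$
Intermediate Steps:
$z = 6$ ($z = \left(-2\right) \left(-3\right) = 6$)
$p{\left(F \right)} = F + 4 F^{2}$ ($p{\left(F \right)} = \left(- 2 F\right)^{2} + F = 4 F^{2} + F = F + 4 F^{2}$)
$p{\left(U{\left(z \right)} \right)} + 752 J{\left(-3 \right)} = 0 \left(1 + 4 \cdot 0\right) + 752 \left(-3\right) = 0 \left(1 + 0\right) - 2256 = 0 \cdot 1 - 2256 = 0 - 2256 = -2256$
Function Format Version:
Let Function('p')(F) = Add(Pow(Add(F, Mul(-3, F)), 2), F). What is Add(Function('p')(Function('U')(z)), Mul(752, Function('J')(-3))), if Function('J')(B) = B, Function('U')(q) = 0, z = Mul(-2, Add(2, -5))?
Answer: -2256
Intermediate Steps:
z = 6 (z = Mul(-2, -3) = 6)
Function('p')(F) = Add(F, Mul(4, Pow(F, 2))) (Function('p')(F) = Add(Pow(Mul(-2, F), 2), F) = Add(Mul(4, Pow(F, 2)), F) = Add(F, Mul(4, Pow(F, 2))))
Add(Function('p')(Function('U')(z)), Mul(752, Function('J')(-3))) = Add(Mul(0, Add(1, Mul(4, 0))), Mul(752, -3)) = Add(Mul(0, Add(1, 0)), -2256) = Add(Mul(0, 1), -2256) = Add(0, -2256) = -2256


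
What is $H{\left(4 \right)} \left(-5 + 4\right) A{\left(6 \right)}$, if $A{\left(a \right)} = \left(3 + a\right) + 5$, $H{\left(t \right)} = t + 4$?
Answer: $-112$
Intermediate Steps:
$H{\left(t \right)} = 4 + t$
$A{\left(a \right)} = 8 + a$
$H{\left(4 \right)} \left(-5 + 4\right) A{\left(6 \right)} = \left(4 + 4\right) \left(-5 + 4\right) \left(8 + 6\right) = 8 \left(-1\right) 14 = \left(-8\right) 14 = -112$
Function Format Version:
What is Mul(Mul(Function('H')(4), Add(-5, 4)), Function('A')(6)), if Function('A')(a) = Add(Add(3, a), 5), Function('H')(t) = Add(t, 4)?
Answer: -112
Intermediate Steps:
Function('H')(t) = Add(4, t)
Function('A')(a) = Add(8, a)
Mul(Mul(Function('H')(4), Add(-5, 4)), Function('A')(6)) = Mul(Mul(Add(4, 4), Add(-5, 4)), Add(8, 6)) = Mul(Mul(8, -1), 14) = Mul(-8, 14) = -112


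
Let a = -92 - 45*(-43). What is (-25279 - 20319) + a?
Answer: -43755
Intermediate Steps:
a = 1843 (a = -92 + 1935 = 1843)
(-25279 - 20319) + a = (-25279 - 20319) + 1843 = -45598 + 1843 = -43755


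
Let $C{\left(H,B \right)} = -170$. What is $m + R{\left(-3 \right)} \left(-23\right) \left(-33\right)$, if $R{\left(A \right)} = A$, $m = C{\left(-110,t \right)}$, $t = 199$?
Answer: $-2447$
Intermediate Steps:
$m = -170$
$m + R{\left(-3 \right)} \left(-23\right) \left(-33\right) = -170 + \left(-3\right) \left(-23\right) \left(-33\right) = -170 + 69 \left(-33\right) = -170 - 2277 = -2447$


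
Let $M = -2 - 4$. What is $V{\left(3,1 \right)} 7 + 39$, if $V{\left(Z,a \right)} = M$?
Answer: $-3$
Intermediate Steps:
$M = -6$
$V{\left(Z,a \right)} = -6$
$V{\left(3,1 \right)} 7 + 39 = \left(-6\right) 7 + 39 = -42 + 39 = -3$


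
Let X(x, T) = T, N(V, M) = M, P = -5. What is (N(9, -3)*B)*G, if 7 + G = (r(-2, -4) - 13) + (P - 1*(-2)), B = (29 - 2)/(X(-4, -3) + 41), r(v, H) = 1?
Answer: 891/19 ≈ 46.895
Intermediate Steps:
B = 27/38 (B = (29 - 2)/(-3 + 41) = 27/38 ≈ 0.71053)
G = -22 (G = -7 + ((1 - 13) + (-5 - 1*(-2))) = -7 + (-12 + (-5 + 2)) = -7 + (-12 - 3) = -7 - 15 = -22)
(N(9, -3)*B)*G = -3*27/38*(-22) = -81/38*(-22) = 891/19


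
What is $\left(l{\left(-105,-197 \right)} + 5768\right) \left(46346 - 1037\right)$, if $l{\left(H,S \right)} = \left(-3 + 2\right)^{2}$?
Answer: $261387621$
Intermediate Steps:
$l{\left(H,S \right)} = 1$ ($l{\left(H,S \right)} = \left(-1\right)^{2} = 1$)
$\left(l{\left(-105,-197 \right)} + 5768\right) \left(46346 - 1037\right) = \left(1 + 5768\right) \left(46346 - 1037\right) = 5769 \cdot 45309 = 261387621$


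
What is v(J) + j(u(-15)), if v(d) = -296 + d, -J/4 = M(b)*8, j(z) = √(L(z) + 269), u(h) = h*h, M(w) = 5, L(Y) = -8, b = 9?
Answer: -456 + 3*√29 ≈ -439.84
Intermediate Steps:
u(h) = h²
j(z) = 3*√29 (j(z) = √(-8 + 269) = √261 = 3*√29)
J = -160 (J = -20*8 = -4*40 = -160)
v(J) + j(u(-15)) = (-296 - 160) + 3*√29 = -456 + 3*√29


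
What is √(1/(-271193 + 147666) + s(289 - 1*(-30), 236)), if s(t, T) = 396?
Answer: √6042532089157/123527 ≈ 19.900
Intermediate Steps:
√(1/(-271193 + 147666) + s(289 - 1*(-30), 236)) = √(1/(-271193 + 147666) + 396) = √(1/(-123527) + 396) = √(-1/123527 + 396) = √(48916691/123527) = √6042532089157/123527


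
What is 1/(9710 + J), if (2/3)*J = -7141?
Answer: -2/2003 ≈ -0.00099850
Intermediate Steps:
J = -21423/2 (J = (3/2)*(-7141) = -21423/2 ≈ -10712.)
1/(9710 + J) = 1/(9710 - 21423/2) = 1/(-2003/2) = -2/2003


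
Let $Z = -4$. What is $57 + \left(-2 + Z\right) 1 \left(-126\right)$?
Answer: $813$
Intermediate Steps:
$57 + \left(-2 + Z\right) 1 \left(-126\right) = 57 + \left(-2 - 4\right) 1 \left(-126\right) = 57 + \left(-6\right) 1 \left(-126\right) = 57 - -756 = 57 + 756 = 813$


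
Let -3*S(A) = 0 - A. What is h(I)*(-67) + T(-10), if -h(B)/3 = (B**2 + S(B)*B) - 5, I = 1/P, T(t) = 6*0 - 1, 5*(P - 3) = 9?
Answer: -143189/144 ≈ -994.37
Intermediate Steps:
P = 24/5 (P = 3 + (1/5)*9 = 3 + 9/5 = 24/5 ≈ 4.8000)
T(t) = -1 (T(t) = 0 - 1 = -1)
S(A) = A/3 (S(A) = -(0 - A)/3 = -(-1)*A/3 = A/3)
I = 5/24 (I = 1/(24/5) = 5/24 ≈ 0.20833)
h(B) = 15 - 4*B**2 (h(B) = -3*((B**2 + (B/3)*B) - 5) = -3*((B**2 + B**2/3) - 5) = -3*(4*B**2/3 - 5) = -3*(-5 + 4*B**2/3) = 15 - 4*B**2)
h(I)*(-67) + T(-10) = (15 - 4*(5/24)**2)*(-67) - 1 = (15 - 4*25/576)*(-67) - 1 = (15 - 25/144)*(-67) - 1 = (2135/144)*(-67) - 1 = -143045/144 - 1 = -143189/144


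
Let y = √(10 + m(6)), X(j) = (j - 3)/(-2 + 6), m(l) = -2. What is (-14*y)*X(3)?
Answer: 0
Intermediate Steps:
X(j) = -¾ + j/4 (X(j) = (-3 + j)/4 = (-3 + j)*(¼) = -¾ + j/4)
y = 2*√2 (y = √(10 - 2) = √8 = 2*√2 ≈ 2.8284)
(-14*y)*X(3) = (-28*√2)*(-¾ + (¼)*3) = (-28*√2)*(-¾ + ¾) = -28*√2*0 = 0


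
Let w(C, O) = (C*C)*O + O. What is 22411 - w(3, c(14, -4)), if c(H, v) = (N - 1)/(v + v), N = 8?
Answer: 89679/4 ≈ 22420.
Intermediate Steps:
c(H, v) = 7/(2*v) (c(H, v) = (8 - 1)/(v + v) = 7/((2*v)) = 7*(1/(2*v)) = 7/(2*v))
w(C, O) = O + O*C**2 (w(C, O) = C**2*O + O = O*C**2 + O = O + O*C**2)
22411 - w(3, c(14, -4)) = 22411 - (7/2)/(-4)*(1 + 3**2) = 22411 - (7/2)*(-1/4)*(1 + 9) = 22411 - (-7)*10/8 = 22411 - 1*(-35/4) = 22411 + 35/4 = 89679/4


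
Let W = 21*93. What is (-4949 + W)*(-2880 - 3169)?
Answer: 18122804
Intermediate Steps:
W = 1953
(-4949 + W)*(-2880 - 3169) = (-4949 + 1953)*(-2880 - 3169) = -2996*(-6049) = 18122804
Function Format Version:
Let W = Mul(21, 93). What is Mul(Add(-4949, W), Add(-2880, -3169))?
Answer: 18122804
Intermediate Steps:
W = 1953
Mul(Add(-4949, W), Add(-2880, -3169)) = Mul(Add(-4949, 1953), Add(-2880, -3169)) = Mul(-2996, -6049) = 18122804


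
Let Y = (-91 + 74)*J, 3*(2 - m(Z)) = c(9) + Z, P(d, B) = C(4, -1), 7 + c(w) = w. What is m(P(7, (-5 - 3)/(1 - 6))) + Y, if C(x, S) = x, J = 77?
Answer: -1309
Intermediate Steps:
c(w) = -7 + w
P(d, B) = 4
m(Z) = 4/3 - Z/3 (m(Z) = 2 - ((-7 + 9) + Z)/3 = 2 - (2 + Z)/3 = 2 + (-⅔ - Z/3) = 4/3 - Z/3)
Y = -1309 (Y = (-91 + 74)*77 = -17*77 = -1309)
m(P(7, (-5 - 3)/(1 - 6))) + Y = (4/3 - ⅓*4) - 1309 = (4/3 - 4/3) - 1309 = 0 - 1309 = -1309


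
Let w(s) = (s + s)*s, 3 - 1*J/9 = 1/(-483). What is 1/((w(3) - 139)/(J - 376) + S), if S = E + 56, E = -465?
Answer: -56186/22960593 ≈ -0.0024471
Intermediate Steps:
J = 4350/161 (J = 27 - 9/(-483) = 27 - 9*(-1/483) = 27 + 3/161 = 4350/161 ≈ 27.019)
w(s) = 2*s² (w(s) = (2*s)*s = 2*s²)
S = -409 (S = -465 + 56 = -409)
1/((w(3) - 139)/(J - 376) + S) = 1/((2*3² - 139)/(4350/161 - 376) - 409) = 1/((2*9 - 139)/(-56186/161) - 409) = 1/((18 - 139)*(-161/56186) - 409) = 1/(-121*(-161/56186) - 409) = 1/(19481/56186 - 409) = 1/(-22960593/56186) = -56186/22960593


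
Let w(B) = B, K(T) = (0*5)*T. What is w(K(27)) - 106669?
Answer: -106669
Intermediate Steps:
K(T) = 0 (K(T) = 0*T = 0)
w(K(27)) - 106669 = 0 - 106669 = -106669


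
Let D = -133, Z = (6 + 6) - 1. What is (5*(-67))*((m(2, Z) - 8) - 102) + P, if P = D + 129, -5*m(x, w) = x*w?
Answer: 38320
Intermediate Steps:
Z = 11 (Z = 12 - 1 = 11)
m(x, w) = -w*x/5 (m(x, w) = -x*w/5 = -w*x/5)
P = -4 (P = -133 + 129 = -4)
(5*(-67))*((m(2, Z) - 8) - 102) + P = (5*(-67))*((-⅕*11*2 - 8) - 102) - 4 = -335*((-22/5 - 8) - 102) - 4 = -335*(-62/5 - 102) - 4 = -335*(-572/5) - 4 = 38324 - 4 = 38320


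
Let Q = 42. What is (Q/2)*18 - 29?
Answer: 349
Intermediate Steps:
(Q/2)*18 - 29 = (42/2)*18 - 29 = (42*(½))*18 - 29 = 21*18 - 29 = 378 - 29 = 349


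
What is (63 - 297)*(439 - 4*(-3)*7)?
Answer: -122382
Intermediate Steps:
(63 - 297)*(439 - 4*(-3)*7) = -234*(439 + 12*7) = -234*(439 + 84) = -234*523 = -122382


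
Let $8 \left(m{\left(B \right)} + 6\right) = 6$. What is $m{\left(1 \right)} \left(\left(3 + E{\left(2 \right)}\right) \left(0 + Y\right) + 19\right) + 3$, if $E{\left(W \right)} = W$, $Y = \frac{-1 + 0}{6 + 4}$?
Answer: $- \frac{753}{8} \approx -94.125$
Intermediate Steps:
$Y = - \frac{1}{10} \approx -0.1$
$m{\left(B \right)} = - \frac{21}{4}$ ($m{\left(B \right)} = -6 + \frac{1}{8} \cdot 6 = -6 + \frac{3}{4} = - \frac{21}{4}$)
$m{\left(1 \right)} \left(\left(3 + E{\left(2 \right)}\right) \left(0 + Y\right) + 19\right) + 3 = - \frac{21 \left(\left(3 + 2\right) \left(0 - \frac{1}{10}\right) + 19\right)}{4} + 3 = - \frac{21 \left(5 \left(- \frac{1}{10}\right) + 19\right)}{4} + 3 = - \frac{21 \left(- \frac{1}{2} + 19\right)}{4} + 3 = \left(- \frac{21}{4}\right) \frac{37}{2} + 3 = - \frac{777}{8} + 3 = - \frac{753}{8}$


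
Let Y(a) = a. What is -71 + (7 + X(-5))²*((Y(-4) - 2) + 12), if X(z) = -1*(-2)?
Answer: 415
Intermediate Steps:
X(z) = 2
-71 + (7 + X(-5))²*((Y(-4) - 2) + 12) = -71 + (7 + 2)²*((-4 - 2) + 12) = -71 + 9²*(-6 + 12) = -71 + 81*6 = -71 + 486 = 415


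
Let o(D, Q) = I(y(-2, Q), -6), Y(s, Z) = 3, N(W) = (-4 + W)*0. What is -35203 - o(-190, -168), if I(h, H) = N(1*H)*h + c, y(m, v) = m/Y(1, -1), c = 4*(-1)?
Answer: -35199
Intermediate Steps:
N(W) = 0
c = -4
y(m, v) = m/3
I(h, H) = -4 (I(h, H) = 0*h - 4 = 0 - 4 = -4)
o(D, Q) = -4
-35203 - o(-190, -168) = -35203 - 1*(-4) = -35203 + 4 = -35199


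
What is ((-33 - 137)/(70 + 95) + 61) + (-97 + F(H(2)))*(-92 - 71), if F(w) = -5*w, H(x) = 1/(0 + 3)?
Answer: 177569/11 ≈ 16143.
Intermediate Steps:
H(x) = 1/3
((-33 - 137)/(70 + 95) + 61) + (-97 + F(H(2)))*(-92 - 71) = ((-33 - 137)/(70 + 95) + 61) + (-97 - 5*1/3)*(-92 - 71) = (-170/165 + 61) + (-97 - 5/3)*(-163) = (-170*1/165 + 61) - 296/3*(-163) = (-34/33 + 61) + 48248/3 = 1979/33 + 48248/3 = 177569/11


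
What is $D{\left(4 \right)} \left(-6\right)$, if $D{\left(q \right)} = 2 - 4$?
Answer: $12$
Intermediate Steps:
$D{\left(q \right)} = -2$ ($D{\left(q \right)} = 2 - 4 = -2$)
$D{\left(4 \right)} \left(-6\right) = \left(-2\right) \left(-6\right) = 12$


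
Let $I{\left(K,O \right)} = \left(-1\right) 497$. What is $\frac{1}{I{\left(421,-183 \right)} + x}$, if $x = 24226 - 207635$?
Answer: $- \frac{1}{183906} \approx -5.4376 \cdot 10^{-6}$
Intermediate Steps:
$I{\left(K,O \right)} = -497$
$x = -183409$ ($x = 24226 - 207635 = -183409$)
$\frac{1}{I{\left(421,-183 \right)} + x} = \frac{1}{-497 - 183409} = \frac{1}{-183906} = - \frac{1}{183906}$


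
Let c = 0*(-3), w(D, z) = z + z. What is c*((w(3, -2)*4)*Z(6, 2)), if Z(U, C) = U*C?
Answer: 0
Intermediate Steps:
w(D, z) = 2*z
Z(U, C) = C*U
c = 0
c*((w(3, -2)*4)*Z(6, 2)) = 0*(((2*(-2))*4)*(2*6)) = 0*(-4*4*12) = 0*(-16*12) = 0*(-192) = 0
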